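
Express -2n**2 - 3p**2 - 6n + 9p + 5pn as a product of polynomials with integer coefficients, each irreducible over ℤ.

-(3p - 2n)(p - n - 3)

Group: -p(3p - 2n) + (n + 3)(3p - 2n); both groups contain (3p - 2n).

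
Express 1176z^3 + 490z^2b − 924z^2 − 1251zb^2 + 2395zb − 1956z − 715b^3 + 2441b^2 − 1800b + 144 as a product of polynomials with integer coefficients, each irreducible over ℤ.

(12z − 13b + 12)(14z + 11b − 1)(7z + 5b − 12)

Group: 14z(84z^2 − 31zb − 60z − 65b^2 + 216b − 144) + (11b − 1)(84z^2 − 31zb − 60z − 65b^2 + 216b − 144); both groups contain (84z^2 − 31zb − 60z − 65b^2 + 216b − 144), so (14z + 11b − 1) is a factor with cofactor 84z^2 − 31zb − 60z − 65b^2 + 216b − 144.
The cofactor groups again: 84z^2 − 31zb − 60z − 65b^2 + 216b − 144 = 7z(12z − 13b + 12) + (5b − 12)(12z − 13b + 12); both groups contain (12z − 13b + 12), giving (7z + 5b − 12)(12z − 13b + 12).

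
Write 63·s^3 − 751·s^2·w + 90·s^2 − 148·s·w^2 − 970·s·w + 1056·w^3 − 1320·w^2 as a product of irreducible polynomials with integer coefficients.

Group: 9·s·(7·s^2 − 92·s·w + 10·s + 96·w^2 − 120·w) + 11·w·(7·s^2 − 92·s·w + 10·s + 96·w^2 − 120·w); both groups contain (7·s^2 − 92·s·w + 10·s + 96·w^2 − 120·w), so (9·s + 11·w) is a factor with cofactor 7·s^2 − 92·s·w + 10·s + 96·w^2 − 120·w.
The cofactor groups again: 7·s^2 − 92·s·w + 10·s + 96·w^2 − 120·w = s·(7·s − 8·w + 10) − 12·w·(7·s − 8·w + 10); both groups contain (7·s − 8·w + 10), giving (s − 12·w)·(7·s − 8·w + 10).

(7·s − 8·w + 10)·(9·s + 11·w)·(s − 12·w)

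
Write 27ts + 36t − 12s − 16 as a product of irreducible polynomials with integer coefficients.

(3s + 4)(9t − 4)

Group as (27ts + 36t) + (−12s − 16) = 9t(3s + 4) − 4(3s + 4).
Both groups share the factor (3s + 4).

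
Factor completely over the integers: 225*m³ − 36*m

9*m*(5*m + 2)*(5*m − 2)

Pull out the common factor 9*m; 25*m² − 4 is a difference of squares.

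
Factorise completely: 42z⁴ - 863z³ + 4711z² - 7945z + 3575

(6z - 11)(7z - 5)(z - 13)(z - 5)

By the rational root theorem, z = 11/6 is a root, giving the factor (6z - 11) and quotient 7z³ - 131z² + 545z - 325.
Next, z = 5/7 is a root, so (7z - 5) divides it; the quotient is z² - 18z + 65.
The remaining quadratic factors as (z - 13)(z - 5).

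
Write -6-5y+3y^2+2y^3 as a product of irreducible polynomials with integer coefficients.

By the rational root theorem, y = -1 is a root, so (y+1) divides it; the quotient is 2y^2+y-6.
The remaining quadratic factors as (2y-3)(y+2).

(2y-3)(y+1)(y+2)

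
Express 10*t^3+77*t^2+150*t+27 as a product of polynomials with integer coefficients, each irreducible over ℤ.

(2*t+9)*(5*t+1)*(t+3)

By the rational root theorem, t = −3 is a root, so (t+3) is a factor; dividing leaves 10*t^2+47*t+9.
The remaining quadratic factors as (2*t+9)(5*t+1).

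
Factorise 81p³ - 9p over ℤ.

9p(3p + 1)(3p - 1)

Every term has a factor of 9p. Then 9p² - 1 = (3p)² − (1)².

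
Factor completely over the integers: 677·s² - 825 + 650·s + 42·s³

Trying the rational-root candidates, s = 5/7 is a root, giving the factor (7·s - 5) and quotient 6·s² + 101·s + 165.
The remaining quadratic factors as (6·s + 11)(s + 15).

(6·s + 11)·(7·s - 5)·(s + 15)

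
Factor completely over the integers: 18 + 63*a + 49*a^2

(7*a + 3)*(7*a + 6)

Need a pair with product 49·18 = 882 and sum 63: that's 21 and 42.
Split the middle term: 49*a^2 + 21*a + 42*a + 18 = 7*a*(7*a + 3) + 6*(7*a + 3).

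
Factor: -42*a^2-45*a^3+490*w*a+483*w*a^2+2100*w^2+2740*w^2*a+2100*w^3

Group: 14*w*(150*w^2+35*w*a-3*a^2) + (15*a+14)*(150*w^2+35*w*a-3*a^2); both groups contain (150*w^2+35*w*a-3*a^2), so (14*w+15*a+14) is a factor with cofactor 150*w^2+35*w*a-3*a^2.
The cofactor groups again: 150*w^2+35*w*a-3*a^2 = 10*w*(15*w-a) + 3*a*(15*w-a); both groups contain (15*w-a), giving (10*w+3*a)*(15*w-a).

(15*w-a)*(14*w+15*a+14)*(10*w+3*a)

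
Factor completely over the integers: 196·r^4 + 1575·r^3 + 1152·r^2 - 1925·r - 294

(4·r + 7)·(7·r + 1)·(7·r - 6)·(r + 7)

Testing divisors of the constant over divisors of the leading coefficient, r = 6/7 is a root, so (7·r - 6) divides it; the quotient is 28·r^3 + 249·r^2 + 378·r + 49.
Then r = -7 is a root, so (r + 7) divides it; the quotient is 28·r^2 + 53·r + 7.
The remaining quadratic factors as (4·r + 7)(7·r + 1).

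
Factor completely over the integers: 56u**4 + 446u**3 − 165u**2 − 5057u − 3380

By the rational root theorem, u = −5/7 is a root, so (7u + 5) is a factor; dividing leaves 8u**3 + 58u**2 − 65u − 676.
Continuing, u = −4 is a root, so (u + 4) divides it; the quotient is 8u**2 + 26u − 169.
The remaining quadratic factors as (4u − 13)(2u + 13).

(2u + 13)(4u − 13)(7u + 5)(u + 4)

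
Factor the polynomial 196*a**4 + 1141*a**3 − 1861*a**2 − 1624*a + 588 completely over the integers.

Testing divisors of the constant over divisors of the leading coefficient, a = −6/7 is a root, giving the factor (7*a + 6) and quotient 28*a**3 + 139*a**2 − 385*a + 98.
Next, a = −7 is a root, so (a + 7) is a factor; dividing leaves 28*a**2 − 57*a + 14.
The remaining quadratic factors as (7*a − 2)(4*a − 7).

(4*a − 7)*(7*a + 6)*(7*a − 2)*(a + 7)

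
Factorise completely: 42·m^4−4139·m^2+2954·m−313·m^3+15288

Testing divisors of the constant over divisors of the leading coefficient, m = 13/6 is a root, so (6·m−13) is a factor; dividing leaves 7·m^3−37·m^2−770·m−1176.
Then m = 14 is a root, so (m−14) is a factor; dividing leaves 7·m^2+61·m+84.
The remaining quadratic factors as (m+7)(7·m+12).

(6·m−13)·(7·m+12)·(m+7)·(m−14)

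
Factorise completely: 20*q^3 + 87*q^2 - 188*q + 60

(4*q - 5)*(5*q - 2)*(q + 6)

Trying the rational-root candidates, q = -6 is a root, so (q + 6) is a factor; dividing leaves 20*q^2 - 33*q + 10.
The remaining quadratic factors as (4*q - 5)(5*q - 2).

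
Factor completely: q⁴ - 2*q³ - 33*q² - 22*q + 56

(q + 2)*(q + 4)*(q - 1)*(q - 7)

Testing divisors of the constant over divisors of the leading coefficient, q = -2 is a root, giving the factor (q + 2) and quotient q³ - 4*q² - 25*q + 28.
Next, q = 1 is a root, so (q - 1) is a factor; dividing leaves q² - 3*q - 28.
The remaining quadratic factors as (q - 7)(q + 4).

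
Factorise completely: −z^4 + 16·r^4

Difference of squares twice: with A = 2·r and B = z, A⁴ − B⁴ = (A² − B²)(A² + B²), and A² − B² factors again.

(2·r + z)·(2·r − z)·(4·r^2 + z^2)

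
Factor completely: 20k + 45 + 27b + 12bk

Group as (12bk + 27b) + (20k + 45) = 3b(4k + 9) + 5(4k + 9).
Both groups share the factor (4k + 9).

(3b + 5)(4k + 9)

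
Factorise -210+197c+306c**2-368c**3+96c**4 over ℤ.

(4c+3)(4c-7)(6c-5)(c-2)

By the rational root theorem, c = 2 is a root, so (c-2) is a factor; dividing leaves 96c**3-176c**2-46c+105.
Next, c = 7/4 is a root, so (4c-7) divides it; the quotient is 24c**2-2c-15.
The remaining quadratic factors as (4c+3)(6c-5).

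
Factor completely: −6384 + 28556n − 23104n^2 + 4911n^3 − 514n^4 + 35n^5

(5n − 7)(7n − 2)(n − 6)(n^2 − 7n + 76)

Testing divisors of the constant over divisors of the leading coefficient, n = 6 is a root, giving the factor (n − 6) and quotient 35n^4 − 304n^3 + 3087n^2 − 4582n + 1064.
Continuing, n = 7/5 is a root, so (5n − 7) divides it; the quotient is 7n^3 − 51n^2 + 546n − 152.
Next, n = 2/7 is a root, so (7n − 2) divides it; the quotient is n^2 − 7n + 76.
The quadratic n^2 − 7n + 76 has discriminant −255 < 0 and is irreducible over ℤ.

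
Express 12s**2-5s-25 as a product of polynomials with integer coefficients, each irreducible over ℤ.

Need a pair with product 12·(-25) = -300 and sum -5: that's -20 and 15.
Split the middle term: 12s**2-20s + 15s-25 = 4s(3s-5) + 5(3s-5).

(3s-5)(4s+5)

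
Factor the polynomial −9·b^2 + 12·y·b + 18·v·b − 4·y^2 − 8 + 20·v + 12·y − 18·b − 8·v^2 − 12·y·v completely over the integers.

Group: −2·y·(2·y + 2·v − 3·b − 4) + (−4·v + 3·b + 2)·(2·y + 2·v − 3·b − 4); both groups contain (2·y + 2·v − 3·b − 4).

−(2·y + 2·v − 3·b − 4)·(2·y + 4·v − 3·b − 2)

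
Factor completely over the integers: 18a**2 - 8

2(3a + 2)(3a - 2)

Factor out 2, leaving 9a**2 - 4, which is a difference of two squares.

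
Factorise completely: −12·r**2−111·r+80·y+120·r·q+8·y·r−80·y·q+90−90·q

Group: r·(8·y−12·r+9) + (−10·q+10)·(8·y−12·r+9); both groups contain (8·y−12·r+9).

(r−10·q+10)·(8·y−12·r+9)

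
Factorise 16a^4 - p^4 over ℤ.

(2a + p)(2a - p)(4a^2 + p^2)

Difference of squares twice: with A = 2a and B = p, A⁴ − B⁴ = (A² − B²)(A² + B²), and A² − B² factors again.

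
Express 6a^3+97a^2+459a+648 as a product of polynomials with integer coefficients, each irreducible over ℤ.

Among the possible rational roots, a = −8/3 is a root, so (3a+8) is a factor; dividing leaves 2a^2+27a+81.
The remaining quadratic factors as (a+9)(2a+9).

(2a+9)(3a+8)(a+9)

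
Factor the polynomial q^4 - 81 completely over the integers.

(q + 3)·(q - 3)·(q^2 + 9)

Difference of squares twice: with A = q and B = 3, A⁴ − B⁴ = (A² − B²)(A² + B²), and A² − B² factors again.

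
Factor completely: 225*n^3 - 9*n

Every term has a factor of 9*n. Then 25*n^2 - 1 = (5*n)² − (1)².

9*n*(5*n + 1)*(5*n - 1)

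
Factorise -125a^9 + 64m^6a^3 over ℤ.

Pull out the common factor a^3, leaving 64m^6 - 125a^6.
Recognize a difference of cubes with the parts 4m^2 and 5a^2.

a^3(4m^2 - 5a^2)(16m^4 + 20m^2a^2 + 25a^4)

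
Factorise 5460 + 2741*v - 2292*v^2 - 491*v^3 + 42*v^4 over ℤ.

Among the possible rational roots, v = -7/6 is a root, so (6*v + 7) is a factor; dividing leaves 7*v^3 - 90*v^2 - 277*v + 780.
Then v = 15 is a root, giving the factor (v - 15) and quotient 7*v^2 + 15*v - 52.
The remaining quadratic factors as (v + 4)(7*v - 13).

(6*v + 7)*(7*v - 13)*(v + 4)*(v - 15)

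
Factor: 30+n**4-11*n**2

(n**2-5)*(n**2-6)

Substitute u = n**2 to get a quadratic in u, then factor.
n**2-6 is irreducible over ℤ (6 is not a perfect square).
n**2-5 is irreducible over ℤ (5 is not a perfect square).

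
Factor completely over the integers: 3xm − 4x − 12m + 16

(3m − 4)(x − 4)

Group as (3xm − 4x) + (−12m + 16) = x(3m − 4) − 4(3m − 4).
Both groups share the factor (3m − 4).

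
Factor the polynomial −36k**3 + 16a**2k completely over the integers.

4k(2a + 3k)(2a − 3k)

Every term has a factor of 4k. Then 4a**2 − 9k**2 = (2a)² − (3k)².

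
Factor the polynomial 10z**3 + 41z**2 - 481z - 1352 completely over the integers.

(2z - 13)(5z + 13)(z + 8)

Trying the rational-root candidates, z = 13/2 is a root, so (2z - 13) is a factor; dividing leaves 5z**2 + 53z + 104.
The remaining quadratic factors as (5z + 13)(z + 8).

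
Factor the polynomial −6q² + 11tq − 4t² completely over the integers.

−(t − 2q)(4t − 3q)

Group: −t(4t − 3q) + 2q(4t − 3q); both groups contain (4t − 3q).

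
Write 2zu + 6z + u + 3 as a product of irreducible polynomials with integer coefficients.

(2z + 1)(u + 3)

Group as (2zu + 6z) + (u + 3) = 2z(u + 3) + (u + 3).
Both groups share the factor (u + 3).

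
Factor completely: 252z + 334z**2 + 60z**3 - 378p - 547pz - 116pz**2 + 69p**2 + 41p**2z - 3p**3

-(3p - 2z)(p - 10z - 9)(p - 3z - 14)

Group: p(-3p**2 + 32pz + 27p - 20z**2 - 18z) + (-3z - 14)(-3p**2 + 32pz + 27p - 20z**2 - 18z); both groups contain (-3p**2 + 32pz + 27p - 20z**2 - 18z), so (p - 3z - 14) is a factor with cofactor -3p**2 + 32pz + 27p - 20z**2 - 18z.
The cofactor groups again: -3p**2 + 32pz + 27p - 20z**2 - 18z = -p(3p - 2z) + (10z + 9)(3p - 2z); both groups contain (3p - 2z), giving -(p - 10z - 9)(3p - 2z).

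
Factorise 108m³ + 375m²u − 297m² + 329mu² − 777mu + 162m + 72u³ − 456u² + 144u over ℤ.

Group: 4m(27m² + 33mu − 54m + 8u² − 48u) + (9u − 3)(27m² + 33mu − 54m + 8u² − 48u); both groups contain (27m² + 33mu − 54m + 8u² − 48u), so (4m + 9u − 3) is a factor with cofactor 27m² + 33mu − 54m + 8u² − 48u.
The cofactor groups again: 27m² + 33mu − 54m + 8u² − 48u = 9m(3m + u − 6) + 8u(3m + u − 6); both groups contain (3m + u − 6), giving (9m + 8u)(3m + u − 6).

(3m + u − 6)(4m + 9u − 3)(9m + 8u)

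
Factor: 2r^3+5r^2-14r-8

By the rational root theorem, r = -4 is a root, so (r+4) divides it; the quotient is 2r^2-3r-2.
The remaining quadratic factors as (2r+1)(r-2).

(2r+1)(r+4)(r-2)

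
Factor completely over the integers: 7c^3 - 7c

Every term has a factor of 7c. Then c^2 - 1 = (c)² − (1)².

7c(c + 1)(c - 1)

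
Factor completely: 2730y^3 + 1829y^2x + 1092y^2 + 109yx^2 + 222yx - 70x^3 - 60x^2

Group: 14y(195y^2 + 61yx + 78y - 14x^2 - 12x) + 5x(195y^2 + 61yx + 78y - 14x^2 - 12x); both groups contain (195y^2 + 61yx + 78y - 14x^2 - 12x), so (14y + 5x) is a factor with cofactor 195y^2 + 61yx + 78y - 14x^2 - 12x.
The cofactor groups again: 195y^2 + 61yx + 78y - 14x^2 - 12x = 15y(13y - 2x) + (7x + 6)(13y - 2x); both groups contain (13y - 2x), giving (15y + 7x + 6)(13y - 2x).

(13y - 2x)(14y + 5x)(15y + 7x + 6)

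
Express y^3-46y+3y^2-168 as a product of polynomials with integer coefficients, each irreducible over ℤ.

By the rational root theorem, y = -4 is a root, so (y+4) divides it; the quotient is y^2-y-42.
The remaining quadratic factors as (y-7)(y+6).

(y+4)(y+6)(y-7)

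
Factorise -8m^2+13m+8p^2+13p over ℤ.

-(8m-8p-13)(m+p)

Group: -8m(m+p) + (8p+13)(m+p); both groups contain (m+p).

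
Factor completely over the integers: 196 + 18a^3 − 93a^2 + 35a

(3a − 7)(6a + 7)(a − 4)

Testing divisors of the constant over divisors of the leading coefficient, a = −7/6 is a root, giving the factor (6a + 7) and quotient 3a^2 − 19a + 28.
The remaining quadratic factors as (3a − 7)(a − 4).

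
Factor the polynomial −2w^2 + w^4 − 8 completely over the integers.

(w + 2)(w − 2)(w^2 + 2)

Substitute u = w^2 to get a quadratic in u, then factor.
w^2 − 4 is a difference of squares.
w^2 + 2 is irreducible over ℤ (always positive, so no real roots).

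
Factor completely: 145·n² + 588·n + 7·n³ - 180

Among the possible rational roots, n = -6 is a root, giving the factor (n + 6) and quotient 7·n² + 103·n - 30.
The remaining quadratic factors as (n + 15)(7·n - 2).

(7·n - 2)·(n + 15)·(n + 6)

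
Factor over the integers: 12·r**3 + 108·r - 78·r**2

6·r·(2·r - 9)·(r - 2)

Pull out the common factor 6·r, then factor the remaining trinomial.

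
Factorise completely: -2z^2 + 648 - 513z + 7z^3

(7z - 9)(z + 9)(z - 8)

By the rational root theorem, z = 8 is a root, so (z - 8) is a factor; dividing leaves 7z^2 + 54z - 81.
The remaining quadratic factors as (z + 9)(7z - 9).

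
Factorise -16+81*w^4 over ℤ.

(3*w+2)*(3*w-2)*(9*w^2+4)

Write as (9*w^2)² − (4)², then factor 9*w^2-4 once more.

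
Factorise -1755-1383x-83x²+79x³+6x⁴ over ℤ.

By the rational root theorem, x = -3 is a root, so (x+3) is a factor; dividing leaves 6x³+61x²-266x-585.
Continuing, x = -13 is a root, so (x+13) divides it; the quotient is 6x²-17x-45.
The remaining quadratic factors as (3x+5)(2x-9).

(2x-9)(3x+5)(x+13)(x+3)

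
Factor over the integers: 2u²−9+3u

Need a pair with product 2·(−9) = −18 and sum 3: that's −3 and 6.
Split the middle term: 2u²−3u + 6u−9 = u(2u−3) + 3(2u−3).

(2u−3)(u+3)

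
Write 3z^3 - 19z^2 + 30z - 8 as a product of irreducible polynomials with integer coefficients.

By the rational root theorem, z = 1/3 is a root, so (3z - 1) is a factor; dividing leaves z^2 - 6z + 8.
The remaining quadratic factors as (z - 2)(z - 4).

(3z - 1)(z - 2)(z - 4)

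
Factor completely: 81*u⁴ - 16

(3*u + 2)*(3*u - 2)*(9*u² + 4)

Write as (9*u²)² − (4)², then factor 9*u² - 4 once more.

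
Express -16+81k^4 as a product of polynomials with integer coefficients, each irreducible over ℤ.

(3k+2)(3k-2)(9k^2+4)

Write as (9k^2)² − (4)², then factor 9k^2-4 once more.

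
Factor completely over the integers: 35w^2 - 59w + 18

Need a pair with product 35·18 = 630 and sum -59: that's -45 and -14.
Split the middle term: 35w^2 - 45w - 14w + 18 = 5w(7w - 9) - 2(7w - 9).

(5w - 2)(7w - 9)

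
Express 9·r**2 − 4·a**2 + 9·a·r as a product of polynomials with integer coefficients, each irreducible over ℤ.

Group: −a·(4·a + 3·r) + 3·r·(4·a + 3·r); both groups contain (4·a + 3·r).

−(4·a + 3·r)·(a − 3·r)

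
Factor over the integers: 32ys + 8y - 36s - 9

Group as (32ys + 8y) + (-36s - 9) = 8y(4s + 1) - 9(4s + 1).
Both groups share the factor (4s + 1).

(4s + 1)(8y - 9)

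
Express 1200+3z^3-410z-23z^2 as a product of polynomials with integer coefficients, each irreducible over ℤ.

(3z-8)(z+10)(z-15)

Among the possible rational roots, z = -10 is a root, so (z+10) divides it; the quotient is 3z^2-53z+120.
The remaining quadratic factors as (z-15)(3z-8).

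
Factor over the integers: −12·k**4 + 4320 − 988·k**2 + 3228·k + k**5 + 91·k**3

Trying the rational-root candidates, k = 6 is a root, giving the factor (k − 6) and quotient k**4 − 6·k**3 + 55·k**2 − 658·k − 720.
Then k = −1 is a root, so (k + 1) divides it; the quotient is k**3 − 7·k**2 + 62·k − 720.
Then k = 9 is a root, so (k − 9) divides it; the quotient is k**2 + 2·k + 80.
The quadratic k**2 + 2·k + 80 has discriminant −316 < 0 and is irreducible over ℤ.

(k + 1)·(k − 6)·(k − 9)·(k**2 + 2·k + 80)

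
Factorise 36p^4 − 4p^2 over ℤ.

Every term has a factor of 4p^2. Then 9p^2 − 1 = (3p)² − (1)².

4p^2(3p + 1)(3p − 1)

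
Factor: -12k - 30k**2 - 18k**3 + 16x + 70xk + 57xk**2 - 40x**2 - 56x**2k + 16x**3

(x - 2k - 2)(4x - 3k)(4x - 3k - 2)

Group: 4x(4x**2 - 11xk - 10x + 6k**2 + 10k + 4) - 3k(4x**2 - 11xk - 10x + 6k**2 + 10k + 4); both groups contain (4x**2 - 11xk - 10x + 6k**2 + 10k + 4), so (4x - 3k) is a factor with cofactor 4x**2 - 11xk - 10x + 6k**2 + 10k + 4.
The cofactor groups again: 4x**2 - 11xk - 10x + 6k**2 + 10k + 4 = 4x(x - 2k - 2) + (-3k - 2)(x - 2k - 2); both groups contain (x - 2k - 2), giving (4x - 3k - 2)(x - 2k - 2).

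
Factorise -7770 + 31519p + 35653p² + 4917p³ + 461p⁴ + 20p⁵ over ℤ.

Testing divisors of the constant over divisors of the leading coefficient, p = -14 is a root, giving the factor (p + 14) and quotient 20p⁴ + 181p³ + 2383p² + 2291p - 555.
Continuing, p = 1/5 is a root, so (5p - 1) is a factor; dividing leaves 4p³ + 37p² + 484p + 555.
Continuing, p = -5/4 is a root, so (4p + 5) is a factor; dividing leaves p² + 8p + 111.
The quadratic p² + 8p + 111 has discriminant -380 < 0 and is irreducible over ℤ.

(4p + 5)(5p - 1)(p + 14)(p² + 8p + 111)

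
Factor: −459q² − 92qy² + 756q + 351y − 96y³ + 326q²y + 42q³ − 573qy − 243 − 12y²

Group: q(42q² − 10qy − 81q − 12y² − 15y + 27) + (8y − 9)(42q² − 10qy − 81q − 12y² − 15y + 27); both groups contain (42q² − 10qy − 81q − 12y² − 15y + 27), so (q + 8y − 9) is a factor with cofactor 42q² − 10qy − 81q − 12y² − 15y + 27.
The cofactor groups again: 42q² − 10qy − 81q − 12y² − 15y + 27 = 6q(7q + 3y − 3) + (−4y − 9)(7q + 3y − 3); both groups contain (7q + 3y − 3), giving (6q − 4y − 9)(7q + 3y − 3).

(6q − 4y − 9)(7q + 3y − 3)(q + 8y − 9)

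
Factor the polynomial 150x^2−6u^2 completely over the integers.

6(5x−u)(5x+u)

Factor out 6, leaving 25x^2−u^2, which is a difference of two squares.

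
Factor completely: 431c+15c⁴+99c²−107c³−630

(3c−7)(5c−9)(c+2)(c−5)

Testing divisors of the constant over divisors of the leading coefficient, c = −2 is a root, giving the factor (c+2) and quotient 15c³−137c²+373c−315.
Continuing, c = 5 is a root, so (c−5) divides it; the quotient is 15c²−62c+63.
The remaining quadratic factors as (3c−7)(5c−9).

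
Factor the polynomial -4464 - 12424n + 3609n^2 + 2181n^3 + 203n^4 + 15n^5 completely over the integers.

Testing divisors of the constant over divisors of the leading coefficient, n = -1/3 is a root, giving the factor (3n + 1) and quotient 5n^4 + 66n^3 + 705n^2 + 968n - 4464.
Next, n = -4 is a root, so (n + 4) divides it; the quotient is 5n^3 + 46n^2 + 521n - 1116.
Next, n = 9/5 is a root, so (5n - 9) divides it; the quotient is n^2 + 11n + 124.
The quadratic n^2 + 11n + 124 has discriminant -375 < 0 and is irreducible over ℤ.

(3n + 1)(5n - 9)(n + 4)(n^2 + 11n + 124)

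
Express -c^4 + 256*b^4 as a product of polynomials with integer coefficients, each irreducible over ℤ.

(4*b + c)*(4*b - c)*(16*b^2 + c^2)

Difference of squares twice: with A = 4*b and B = c, A⁴ − B⁴ = (A² − B²)(A² + B²), and A² − B² factors again.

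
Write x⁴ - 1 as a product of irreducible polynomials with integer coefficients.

(x + 1)(x - 1)(x² + 1)

(x)⁴ − (1)⁴ = ((x)² − (1)²)((x)² + (1)²); the first factor splits again, the second (x² + 1) is irreducible.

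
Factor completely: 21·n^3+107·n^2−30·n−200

Trying the rational-root candidates, n = 4/3 is a root, giving the factor (3·n−4) and quotient 7·n^2+45·n+50.
The remaining quadratic factors as (7·n+10)(n+5).

(3·n−4)·(7·n+10)·(n+5)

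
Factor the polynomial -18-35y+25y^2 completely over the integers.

(5y+2)(5y-9)

Need a pair with product 25·(-18) = -450 and sum -35: that's -45 and 10.
Split the middle term: 25y^2-45y + 10y-18 = 5y(5y-9) + 2(5y-9).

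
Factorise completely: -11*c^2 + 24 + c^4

Substitute u = c^2 to get a quadratic in u, then factor.
c^2 - 3 is irreducible over ℤ (3 is not a perfect square).
c^2 - 8 is irreducible over ℤ (8 is not a perfect square).

(c^2 - 3)*(c^2 - 8)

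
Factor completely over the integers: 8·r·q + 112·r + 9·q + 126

(8·r + 9)·(q + 14)

Group as (8·r·q + 112·r) + (9·q + 126) = 8·r·(q + 14) + 9·(q + 14).
Both groups share the factor (q + 14).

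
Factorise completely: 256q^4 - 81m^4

(4q - 3m)(4q + 3m)(16q^2 + 9m^2)

(4q)⁴ − (3m)⁴ = ((4q)² − (3m)²)((4q)² + (3m)²); the first factor splits again, the second (16q^2 + 9m^2) is irreducible.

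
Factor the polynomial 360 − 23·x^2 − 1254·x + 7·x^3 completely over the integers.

Among the possible rational roots, x = 2/7 is a root, so (7·x − 2) divides it; the quotient is x^2 − 3·x − 180.
The remaining quadratic factors as (x + 12)(x − 15).

(7·x − 2)·(x + 12)·(x − 15)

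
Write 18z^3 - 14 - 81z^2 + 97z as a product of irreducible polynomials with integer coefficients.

Among the possible rational roots, z = 2 is a root, giving the factor (z - 2) and quotient 18z^2 - 45z + 7.
The remaining quadratic factors as (3z - 7)(6z - 1).

(3z - 7)(6z - 1)(z - 2)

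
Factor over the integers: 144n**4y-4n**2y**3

Pull out the common factor 4n**2y; 36n**2-y**2 is a difference of squares.

4n**2y(6n+y)(6n-y)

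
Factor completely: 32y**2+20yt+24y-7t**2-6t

Group: 4y(8y+7t+6) - t(8y+7t+6); both groups contain (8y+7t+6).

(4y-t)(8y+7t+6)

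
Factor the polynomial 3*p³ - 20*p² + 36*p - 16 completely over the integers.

Among the possible rational roots, p = 2 is a root, giving the factor (p - 2) and quotient 3*p² - 14*p + 8.
The remaining quadratic factors as (3*p - 2)(p - 4).

(3*p - 2)*(p - 2)*(p - 4)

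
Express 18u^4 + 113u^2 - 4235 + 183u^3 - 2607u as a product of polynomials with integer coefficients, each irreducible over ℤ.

(3u - 11)(6u + 11)(u + 5)(u + 7)

Testing divisors of the constant over divisors of the leading coefficient, u = -7 is a root, giving the factor (u + 7) and quotient 18u^3 + 57u^2 - 286u - 605.
Then u = -5 is a root, so (u + 5) divides it; the quotient is 18u^2 - 33u - 121.
The remaining quadratic factors as (6u + 11)(3u - 11).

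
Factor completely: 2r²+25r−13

(2r−1)(r+13)

Need a pair with product 2·(−13) = −26 and sum 25: that's −1 and 26.
Split the middle term: 2r²−r + 26r−13 = r(2r−1) + 13(2r−1).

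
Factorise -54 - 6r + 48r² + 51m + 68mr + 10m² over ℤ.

(10m + 8r - 9)(m + 6r + 6)

Group: m(10m + 8r - 9) + (6r + 6)(10m + 8r - 9); both groups contain (10m + 8r - 9).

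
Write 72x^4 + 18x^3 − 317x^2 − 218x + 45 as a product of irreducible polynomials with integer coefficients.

(3x + 5)(4x − 9)(6x − 1)(x + 1)

Among the possible rational roots, x = 9/4 is a root, giving the factor (4x − 9) and quotient 18x^3 + 45x^2 + 22x − 5.
Continuing, x = −5/3 is a root, giving the factor (3x + 5) and quotient 6x^2 + 5x − 1.
The remaining quadratic factors as (x + 1)(6x − 1).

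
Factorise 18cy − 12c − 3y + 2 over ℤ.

(3y − 2)(6c − 1)

Group as (18cy − 12c) + (−3y + 2) = 6c(3y − 2) − (3y − 2).
Both groups share the factor (3y − 2).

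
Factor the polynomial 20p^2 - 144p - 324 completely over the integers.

Pull out the common factor 4, then factor the remaining trinomial.

4(5p + 9)(p - 9)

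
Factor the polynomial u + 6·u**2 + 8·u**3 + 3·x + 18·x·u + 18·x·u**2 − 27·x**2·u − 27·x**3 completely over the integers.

Group: 3·x·(−9·x**2 + 3·x·u + 3·x + 2·u**2 + u) + (4·u + 1)·(−9·x**2 + 3·x·u + 3·x + 2·u**2 + u); both groups contain (−9·x**2 + 3·x·u + 3·x + 2·u**2 + u), so (3·x + 4·u + 1) is a factor with cofactor −9·x**2 + 3·x·u + 3·x + 2·u**2 + u.
The cofactor groups again: −9·x**2 + 3·x·u + 3·x + 2·u**2 + u = −3·x·(3·x − 2·u − 1) − u·(3·x − 2·u − 1); both groups contain (3·x − 2·u − 1), giving −(3·x + u)·(3·x − 2·u − 1).

−(3·x − 2·u − 1)·(3·x + 4·u + 1)·(3·x + u)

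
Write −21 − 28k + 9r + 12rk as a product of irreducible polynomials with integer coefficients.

(3r − 7)(4k + 3)

Group as (12rk + 9r) + (−28k − 21) = 3r(4k + 3) − 7(4k + 3).
Both groups share the factor (4k + 3).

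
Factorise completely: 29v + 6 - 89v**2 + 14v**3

Testing divisors of the constant over divisors of the leading coefficient, v = 6 is a root, so (v - 6) divides it; the quotient is 14v**2 - 5v - 1.
The remaining quadratic factors as (2v - 1)(7v + 1).

(2v - 1)(7v + 1)(v - 6)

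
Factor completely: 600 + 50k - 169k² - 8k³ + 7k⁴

(7k - 15)(k + 2)(k + 4)(k - 5)

By the rational root theorem, k = -2 is a root, so (k + 2) is a factor; dividing leaves 7k³ - 22k² - 125k + 300.
Continuing, k = -4 is a root, so (k + 4) divides it; the quotient is 7k² - 50k + 75.
The remaining quadratic factors as (k - 5)(7k - 15).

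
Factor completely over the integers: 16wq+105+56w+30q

(2q+7)(8w+15)

Group as (16wq+56w) + (30q+105) = 8w(2q+7) + 15(2q+7).
Both groups share the factor (2q+7).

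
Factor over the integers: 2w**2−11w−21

(2w+3)(w−7)

Need a pair with product 2·(−21) = −42 and sum −11: that's 3 and −14.
Split the middle term: 2w**2+3w − 14w−21 = w(2w+3) − 7(2w+3).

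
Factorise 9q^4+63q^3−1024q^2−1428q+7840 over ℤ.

(3q+10)(3q−7)(q+14)(q−8)

Among the possible rational roots, q = 7/3 is a root, giving the factor (3q−7) and quotient 3q^3+28q^2−276q−1120.
Continuing, q = 8 is a root, giving the factor (q−8) and quotient 3q^2+52q+140.
The remaining quadratic factors as (3q+10)(q+14).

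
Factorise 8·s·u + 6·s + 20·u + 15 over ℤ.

(2·s + 5)·(4·u + 3)

Group as (8·s·u + 6·s) + (20·u + 15) = 2·s·(4·u + 3) + 5·(4·u + 3).
Both groups share the factor (4·u + 3).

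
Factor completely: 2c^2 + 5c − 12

(2c − 3)(c + 4)

Need a pair with product 2·(−12) = −24 and sum 5: that's −3 and 8.
Split the middle term: 2c^2 − 3c + 8c − 12 = c(2c − 3) + 4(2c − 3).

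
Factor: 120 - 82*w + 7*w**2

Need a pair with product 7·120 = 840 and sum -82: that's -70 and -12.
Split the middle term: 7*w**2 - 70*w - 12*w + 120 = 7*w*(w - 10) - 12*(w - 10).

(7*w - 12)*(w - 10)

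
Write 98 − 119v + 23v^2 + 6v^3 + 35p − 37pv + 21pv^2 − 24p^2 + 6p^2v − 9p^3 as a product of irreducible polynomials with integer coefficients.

−(3p + v + 7)(3p − 6v + 7)(p + v − 2)

Group: p(−9p^2 + 15pv − 42p + 6v^2 + 35v − 49) + (v − 2)(−9p^2 + 15pv − 42p + 6v^2 + 35v − 49); both groups contain (−9p^2 + 15pv − 42p + 6v^2 + 35v − 49), so (p + v − 2) is a factor with cofactor −9p^2 + 15pv − 42p + 6v^2 + 35v − 49.
The cofactor groups again: −9p^2 + 15pv − 42p + 6v^2 + 35v − 49 = −3p(3p + v + 7) + (6v − 7)(3p + v + 7); both groups contain (3p + v + 7), giving −(3p − 6v + 7)(3p + v + 7).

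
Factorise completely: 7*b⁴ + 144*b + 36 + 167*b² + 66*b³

(7*b + 3)*(b + 1)*(b + 2)*(b + 6)

Testing divisors of the constant over divisors of the leading coefficient, b = −2 is a root, so (b + 2) divides it; the quotient is 7*b³ + 52*b² + 63*b + 18.
Next, b = −1 is a root, so (b + 1) divides it; the quotient is 7*b² + 45*b + 18.
The remaining quadratic factors as (b + 6)(7*b + 3).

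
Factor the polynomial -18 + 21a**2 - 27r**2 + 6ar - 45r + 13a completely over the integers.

Group: 3a(7a + 9r + 9) + (-3r - 2)(7a + 9r + 9); both groups contain (7a + 9r + 9).

(3a - 3r - 2)(7a + 9r + 9)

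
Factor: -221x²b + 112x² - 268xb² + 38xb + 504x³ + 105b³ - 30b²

(8x - 3b)(9x - 7b + 2)(7x + 5b)

Group: 8x(63x² - 4xb + 14x - 35b² + 10b) - 3b(63x² - 4xb + 14x - 35b² + 10b); both groups contain (63x² - 4xb + 14x - 35b² + 10b), so (8x - 3b) is a factor with cofactor 63x² - 4xb + 14x - 35b² + 10b.
The cofactor groups again: 63x² - 4xb + 14x - 35b² + 10b = 9x(7x + 5b) + (-7b + 2)(7x + 5b); both groups contain (7x + 5b), giving (9x - 7b + 2)(7x + 5b).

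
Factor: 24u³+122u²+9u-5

(4u+1)(6u-1)(u+5)

By the rational root theorem, u = 1/6 is a root, so (6u-1) is a factor; dividing leaves 4u²+21u+5.
The remaining quadratic factors as (4u+1)(u+5).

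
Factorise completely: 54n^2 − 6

6(3n + 1)(3n − 1)

Pull out the common factor 6; 9n^2 − 1 is a difference of squares.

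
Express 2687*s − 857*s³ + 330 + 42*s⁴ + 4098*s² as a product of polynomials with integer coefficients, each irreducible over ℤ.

(6*s + 1)*(7*s + 3)*(s − 10)*(s − 11)

Among the possible rational roots, s = 10 is a root, so (s − 10) is a factor; dividing leaves 42*s³ − 437*s² − 272*s − 33.
Then s = −1/6 is a root, so (6*s + 1) divides it; the quotient is 7*s² − 74*s − 33.
The remaining quadratic factors as (7*s + 3)(s − 11).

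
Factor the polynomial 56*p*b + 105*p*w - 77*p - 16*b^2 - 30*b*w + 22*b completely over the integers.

(7*p - 2*b)*(8*b + 15*w - 11)

Group: 7*p*(8*b + 15*w - 11) - 2*b*(8*b + 15*w - 11); both groups contain (8*b + 15*w - 11).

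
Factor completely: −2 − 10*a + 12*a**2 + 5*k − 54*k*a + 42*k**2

(7*k − 2*a + 2)*(6*k − 6*a − 1)

Group: 7*k*(6*k − 6*a − 1) + (−2*a + 2)*(6*k − 6*a − 1); both groups contain (6*k − 6*a − 1).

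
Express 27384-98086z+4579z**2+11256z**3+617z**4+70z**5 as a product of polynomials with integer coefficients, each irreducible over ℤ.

(2z+7)(5z-12)(7z-2)(z**2+8z+163)

By the rational root theorem, z = 12/5 is a root, giving the factor (5z-12) and quotient 14z**4+157z**3+2628z**2+7223z-2282.
Continuing, z = -7/2 is a root, so (2z+7) is a factor; dividing leaves 7z**3+54z**2+1125z-326.
Next, z = 2/7 is a root, giving the factor (7z-2) and quotient z**2+8z+163.
The quadratic z**2+8z+163 has discriminant -588 < 0 and is irreducible over ℤ.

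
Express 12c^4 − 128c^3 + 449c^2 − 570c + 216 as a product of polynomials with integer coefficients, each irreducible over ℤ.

Trying the rational-root candidates, c = 3/2 is a root, giving the factor (2c − 3) and quotient 6c^3 − 55c^2 + 142c − 72.
Then c = 2/3 is a root, so (3c − 2) is a factor; dividing leaves 2c^2 − 17c + 36.
The remaining quadratic factors as (c − 4)(2c − 9).

(2c − 3)(2c − 9)(3c − 2)(c − 4)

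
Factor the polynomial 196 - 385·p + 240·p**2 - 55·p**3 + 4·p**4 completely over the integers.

Testing divisors of the constant over divisors of the leading coefficient, p = 1 is a root, so (p - 1) is a factor; dividing leaves 4·p**3 - 51·p**2 + 189·p - 196.
Next, p = 4 is a root, so (p - 4) is a factor; dividing leaves 4·p**2 - 35·p + 49.
The remaining quadratic factors as (p - 7)(4·p - 7).

(4·p - 7)·(p - 1)·(p - 4)·(p - 7)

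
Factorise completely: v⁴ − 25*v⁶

−v⁴*(5*v + 1)*(5*v − 1)

Pull out the common factor v⁴, leaving −25*v² + 1.
Recognize a difference of squares with the parts 1 and 5*v.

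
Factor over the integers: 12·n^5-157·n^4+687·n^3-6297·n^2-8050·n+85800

(3·n-10)·(4·n+13)·(n-12)·(n^2-n+55)

By the rational root theorem, n = 10/3 is a root, giving the factor (3·n-10) and quotient 4·n^4-39·n^3+99·n^2-1769·n-8580.
Continuing, n = 12 is a root, giving the factor (n-12) and quotient 4·n^3+9·n^2+207·n+715.
Next, n = -13/4 is a root, giving the factor (4·n+13) and quotient n^2-n+55.
The quadratic n^2-n+55 has discriminant -219 < 0 and is irreducible over ℤ.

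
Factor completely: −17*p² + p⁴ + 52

(p + 2)*(p − 2)*(p² − 13)

Substitute u = p² to get a quadratic in u, then factor.
p² − 13 is irreducible over ℤ (13 is not a perfect square).
p² − 4 is a difference of squares.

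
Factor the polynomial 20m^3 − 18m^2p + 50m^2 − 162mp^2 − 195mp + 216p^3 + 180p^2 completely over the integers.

Group: 2m(10m^2 − 39mp + 36p^2) + (6p + 5)(10m^2 − 39mp + 36p^2); both groups contain (10m^2 − 39mp + 36p^2), so (2m + 6p + 5) is a factor with cofactor 10m^2 − 39mp + 36p^2.
The cofactor groups again: 10m^2 − 39mp + 36p^2 = 5m(2m − 3p) − 12p(2m − 3p); both groups contain (2m − 3p), giving (5m − 12p)(2m − 3p).

(2m + 6p + 5)(2m − 3p)(5m − 12p)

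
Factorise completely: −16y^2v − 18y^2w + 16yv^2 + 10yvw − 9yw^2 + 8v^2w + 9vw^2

−(y − v)(8v + 9w)(2y + w)

Group: 2y(−8yv − 9yw + 8v^2 + 9vw) + w(−8yv − 9yw + 8v^2 + 9vw); both groups contain (−8yv − 9yw + 8v^2 + 9vw), so (2y + w) is a factor with cofactor −8yv − 9yw + 8v^2 + 9vw.
The cofactor groups again: −8yv − 9yw + 8v^2 + 9vw = −8v(y − v) − 9w(y − v); both groups contain (y − v), giving −(8v + 9w)(y − v).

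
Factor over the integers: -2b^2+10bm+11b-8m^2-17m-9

-(2b-8m-9)(b-m-1)

Group: -b(2b-8m-9) + (m+1)(2b-8m-9); both groups contain (2b-8m-9).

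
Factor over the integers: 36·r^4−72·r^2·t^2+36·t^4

36·(r+t)^2·(r−t)^2

Pull out the common factor 36, leaving r^4−2·r^2·t^2+t^4.
Recognize a perfect-square trinomial with the parts r^2 and t^2.
r^2−t^2 is again a difference of squares: (r−t)·(r+t).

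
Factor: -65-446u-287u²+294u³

Trying the rational-root candidates, u = 13/7 is a root, giving the factor (7u-13) and quotient 42u²+37u+5.
The remaining quadratic factors as (7u+5)(6u+1).

(6u+1)(7u+5)(7u-13)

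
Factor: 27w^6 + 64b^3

(3w^2 + 4b)(9w^4 - 12w^2b + 16b^2)

Recognize a sum of cubes with the parts 3w^2 and 4b.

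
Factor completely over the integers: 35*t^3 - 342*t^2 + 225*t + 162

By the rational root theorem, t = 9 is a root, so (t - 9) divides it; the quotient is 35*t^2 - 27*t - 18.
The remaining quadratic factors as (7*t + 3)(5*t - 6).

(5*t - 6)*(7*t + 3)*(t - 9)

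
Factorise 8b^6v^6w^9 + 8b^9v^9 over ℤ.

8b^6v^6(bv + w^3)(b^2v^2 - bvw^3 + w^6)

Every term has a factor of 8b^6v^6; factoring it out leaves b^3v^3 + w^9.
Recognize a sum of cubes with the parts w^3 and bv.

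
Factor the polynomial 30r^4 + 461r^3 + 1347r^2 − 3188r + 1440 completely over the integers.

(5r − 4)(6r − 5)(r + 8)(r + 9)

Among the possible rational roots, r = −8 is a root, so (r + 8) divides it; the quotient is 30r^3 + 221r^2 − 421r + 180.
Continuing, r = −9 is a root, so (r + 9) divides it; the quotient is 30r^2 − 49r + 20.
The remaining quadratic factors as (6r − 5)(5r − 4).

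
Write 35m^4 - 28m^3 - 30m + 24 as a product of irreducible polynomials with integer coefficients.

(5m - 4)(7m^3 - 6)

Group as (35m^4 - 30m) + (-28m^3 + 24) = 5m(7m^3 - 6) - 4(7m^3 - 6).
Both groups share the factor (7m^3 - 6).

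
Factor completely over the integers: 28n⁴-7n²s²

Factor out 7n², leaving 4n²-s², which is a difference of two squares.

7n²(2n+s)(2n-s)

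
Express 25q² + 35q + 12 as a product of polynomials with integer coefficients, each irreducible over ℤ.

(5q + 3)(5q + 4)

Need a pair with product 25·12 = 300 and sum 35: that's 15 and 20.
Split the middle term: 25q² + 15q + 20q + 12 = 5q(5q + 3) + 4(5q + 3).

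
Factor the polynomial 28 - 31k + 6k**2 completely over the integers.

(6k - 7)(k - 4)

Need a pair with product 6·28 = 168 and sum -31: that's -7 and -24.
Split the middle term: 6k**2 - 7k - 24k + 28 = k(6k - 7) - 4(6k - 7).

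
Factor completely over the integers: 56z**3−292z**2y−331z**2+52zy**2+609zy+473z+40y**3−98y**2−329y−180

Group: 7z(8z**2−44zy−37z+20y**2+41y+20) + (2y−9)(8z**2−44zy−37z+20y**2+41y+20); both groups contain (8z**2−44zy−37z+20y**2+41y+20), so (7z+2y−9) is a factor with cofactor 8z**2−44zy−37z+20y**2+41y+20.
The cofactor groups again: 8z**2−44zy−37z+20y**2+41y+20 = z(8z−4y−5) + (−5y−4)(8z−4y−5); both groups contain (8z−4y−5), giving (z−5y−4)(8z−4y−5).

(8z−4y−5)(z−5y−4)(7z+2y−9)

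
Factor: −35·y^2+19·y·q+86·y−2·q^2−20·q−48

−(5·y−2·q−8)·(7·y−q−6)

Group: −7·y·(5·y−2·q−8) + (q+6)·(5·y−2·q−8); both groups contain (5·y−2·q−8).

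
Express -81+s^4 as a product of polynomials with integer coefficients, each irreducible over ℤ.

(s)⁴ − (3)⁴ = ((s)² − (3)²)((s)² + (3)²); the first factor splits again, the second (s^2+9) is irreducible.

(s+3)·(s-3)·(s^2+9)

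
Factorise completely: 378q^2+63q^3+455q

Pull out the common factor 7q, then factor the remaining trinomial.

7q(3q+13)(3q+5)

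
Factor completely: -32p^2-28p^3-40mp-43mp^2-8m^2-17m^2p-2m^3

-(2m+7p+8)(m+4p)(m+p)

Group: m(-2m^2-15mp-8m-28p^2-32p) + p(-2m^2-15mp-8m-28p^2-32p); both groups contain (-2m^2-15mp-8m-28p^2-32p), so (m+p) is a factor with cofactor -2m^2-15mp-8m-28p^2-32p.
The cofactor groups again: -2m^2-15mp-8m-28p^2-32p = -m(2m+7p+8) - 4p(2m+7p+8); both groups contain (2m+7p+8), giving -(m+4p)(2m+7p+8).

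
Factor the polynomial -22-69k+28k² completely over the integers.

(4k-11)(7k+2)

Need a pair with product 28·(-22) = -616 and sum -69: that's -77 and 8.
Split the middle term: 28k²-77k + 8k-22 = 7k(4k-11) + 2(4k-11).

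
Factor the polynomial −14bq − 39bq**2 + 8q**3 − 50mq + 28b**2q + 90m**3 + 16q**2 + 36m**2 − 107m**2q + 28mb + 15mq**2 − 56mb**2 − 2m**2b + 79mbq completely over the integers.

Group: 2m(45m**2 − mb − 31mq + 18m − 28b**2 + 39bq + 14b − 8q**2 − 16q) − q(45m**2 − mb − 31mq + 18m − 28b**2 + 39bq + 14b − 8q**2 − 16q); both groups contain (45m**2 − mb − 31mq + 18m − 28b**2 + 39bq + 14b − 8q**2 − 16q), so (2m − q) is a factor with cofactor 45m**2 − mb − 31mq + 18m − 28b**2 + 39bq + 14b − 8q**2 − 16q.
The cofactor groups again: 45m**2 − mb − 31mq + 18m − 28b**2 + 39bq + 14b − 8q**2 − 16q = 9m(5m − 4b + q + 2) + (7b − 8q)(5m − 4b + q + 2); both groups contain (5m − 4b + q + 2), giving (9m + 7b − 8q)(5m − 4b + q + 2).

(5m − 4b + q + 2)(2m − q)(9m + 7b − 8q)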